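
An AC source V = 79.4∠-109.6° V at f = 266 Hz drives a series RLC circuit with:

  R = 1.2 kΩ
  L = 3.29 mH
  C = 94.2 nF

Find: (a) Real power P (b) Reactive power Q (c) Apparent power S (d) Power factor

Step 1 — Angular frequency: ω = 2π·f = 2π·266 = 1671 rad/s.
Step 2 — Component impedances:
  R: Z = R = 1200 Ω
  L: Z = jωL = j·1671·0.00329 = 0 + j5.499 Ω
  C: Z = 1/(jωC) = -j/(ω·C) = 0 - j6352 Ω
Step 3 — Series combination: Z_total = R + L + C = 1200 - j6346 Ω = 6459∠-79.3° Ω.
Step 4 — Source phasor: V = 79.4∠-109.6° V = -26.63 - j74.8 V.
Step 5 — Current: I = V / Z = 0.01061 - j0.006204 A = 0.01229∠-30.3° A.
Step 6 — Complex power: S = V·I* = 0.1814 - j0.9591 VA.
Step 7 — Real power: P = Re(S) = 0.1814 W.
Step 8 — Reactive power: Q = Im(S) = -0.9591 VAR.
Step 9 — Apparent power: |S| = 0.9761 VA.
Step 10 — Power factor: PF = P/|S| = 0.1858 (leading).

(a) P = 0.1814 W  (b) Q = -0.9591 VAR  (c) S = 0.9761 VA  (d) PF = 0.1858 (leading)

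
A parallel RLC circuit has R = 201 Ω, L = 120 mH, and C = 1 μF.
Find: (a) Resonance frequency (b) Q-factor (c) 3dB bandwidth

Step 1 — Resonance: ω₀ = 1/√(LC) = 1/√(0.12·1e-06) = 2887 rad/s.
Step 2 — f₀ = ω₀/(2π) = 459.4 Hz.
Step 3 — Parallel Q: Q = R/(ω₀L) = 201/(2887·0.12) = 0.5802.
Step 4 — Bandwidth: Δω = ω₀/Q = 4975 rad/s; BW = Δω/(2π) = 791.8 Hz.

(a) f₀ = 459.4 Hz  (b) Q = 0.5802  (c) BW = 791.8 Hz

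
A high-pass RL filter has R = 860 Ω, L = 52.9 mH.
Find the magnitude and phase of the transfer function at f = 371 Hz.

Step 1 — Angular frequency: ω = 2π·371 = 2331 rad/s.
Step 2 — Transfer function: H(jω) = jωL/(R + jωL).
Step 3 — Numerator jωL = j·123.3; denominator R + jωL = 860 + j123.3.
Step 4 — H = 0.02015 + j0.1405.
Step 5 — Magnitude: |H| = 0.1419 (-17.0 dB); phase: φ = 81.8°.

|H| = 0.1419 (-17.0 dB), φ = 81.8°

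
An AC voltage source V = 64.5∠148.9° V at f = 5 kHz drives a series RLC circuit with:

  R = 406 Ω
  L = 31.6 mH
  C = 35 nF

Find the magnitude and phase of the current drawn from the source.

Step 1 — Angular frequency: ω = 2π·f = 2π·5000 = 3.142e+04 rad/s.
Step 2 — Component impedances:
  R: Z = R = 406 Ω
  L: Z = jωL = j·3.142e+04·0.0316 = 0 + j992.7 Ω
  C: Z = 1/(jωC) = -j/(ω·C) = 0 - j909.5 Ω
Step 3 — Series combination: Z_total = R + L + C = 406 + j83.29 Ω = 414.5∠11.6° Ω.
Step 4 — Source phasor: V = 64.5∠148.9° V = -55.23 + j33.32 V.
Step 5 — Ohm's law: I = V / Z_total = (-55.23 + j33.32) / (406 + j83.29) = -0.1144 + j0.1055 A.
Step 6 — Convert to polar: |I| = 0.1556 A, ∠I = 137.3°.

I = 0.1556∠137.3° A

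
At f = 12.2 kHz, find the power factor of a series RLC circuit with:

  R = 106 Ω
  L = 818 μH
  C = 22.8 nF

Step 1 — Angular frequency: ω = 2π·f = 2π·1.22e+04 = 7.665e+04 rad/s.
Step 2 — Component impedances:
  R: Z = R = 106 Ω
  L: Z = jωL = j·7.665e+04·0.000818 = 0 + j62.7 Ω
  C: Z = 1/(jωC) = -j/(ω·C) = 0 - j572.2 Ω
Step 3 — Series combination: Z_total = R + L + C = 106 - j509.5 Ω = 520.4∠-78.2° Ω.
Step 4 — Power factor: PF = cos(φ) = Re(Z)/|Z| = 106/520.4 = 0.2037.
Step 5 — Type: Im(Z) = -509.5 ⇒ leading (phase φ = -78.2°).

PF = 0.2037 (leading, φ = -78.2°)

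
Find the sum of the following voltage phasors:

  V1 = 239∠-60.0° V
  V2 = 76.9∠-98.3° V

Step 1 — Convert each phasor to rectangular form:
  V1 = 239·(cos(-60.0°) + j·sin(-60.0°)) = 119.5 - j207 V
  V2 = 76.9·(cos(-98.3°) + j·sin(-98.3°)) = -11.1 - j76.09 V
Step 2 — Sum components: V_total = 108.4 - j283.1 V.
Step 3 — Convert to polar: |V_total| = 303.1 V, ∠V_total = -69.0°.

V_total = 303.1∠-69.0° V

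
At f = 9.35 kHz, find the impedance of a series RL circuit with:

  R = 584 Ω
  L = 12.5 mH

Step 1 — Angular frequency: ω = 2π·f = 2π·9350 = 5.875e+04 rad/s.
Step 2 — Component impedances:
  R: Z = R = 584 Ω
  L: Z = jωL = j·5.875e+04·0.0125 = 0 + j734.3 Ω
Step 3 — Series combination: Z_total = R + L = 584 + j734.3 Ω = 938.3∠51.5° Ω.

Z = 584 + j734.3 Ω = 938.3∠51.5° Ω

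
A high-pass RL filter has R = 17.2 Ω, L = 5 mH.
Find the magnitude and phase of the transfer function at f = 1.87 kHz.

Step 1 — Angular frequency: ω = 2π·1870 = 1.175e+04 rad/s.
Step 2 — Transfer function: H(jω) = jωL/(R + jωL).
Step 3 — Numerator jωL = j·58.75; denominator R + jωL = 17.2 + j58.75.
Step 4 — H = 0.921 + j0.2697.
Step 5 — Magnitude: |H| = 0.9597 (-0.4 dB); phase: φ = 16.3°.

|H| = 0.9597 (-0.4 dB), φ = 16.3°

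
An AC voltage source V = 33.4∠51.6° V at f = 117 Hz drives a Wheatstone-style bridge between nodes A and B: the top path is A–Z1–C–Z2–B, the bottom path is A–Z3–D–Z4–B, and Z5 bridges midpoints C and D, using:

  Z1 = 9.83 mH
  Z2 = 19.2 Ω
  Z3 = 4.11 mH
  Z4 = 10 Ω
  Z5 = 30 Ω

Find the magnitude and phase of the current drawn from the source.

Step 1 — Angular frequency: ω = 2π·f = 2π·117 = 735.1 rad/s.
Step 2 — Component impedances:
  Z1: Z = jωL = j·735.1·0.00983 = 0 + j7.226 Ω
  Z2: Z = R = 19.2 Ω
  Z3: Z = jωL = j·735.1·0.00411 = 0 + j3.021 Ω
  Z4: Z = R = 10 Ω
  Z5: Z = R = 30 Ω
Step 3 — Bridge requires nodal analysis (the Z5 bridge couples midpoints C and D, so the two paths cannot be reduced to a simple series/parallel combination). Setting node B to ground and injecting 1 A at node A, the 3-node admittance system at A, C, D solves to V_A = Z_AB = 6.586 + j2.146 Ω = 6.927∠18.0° Ω.
Step 4 — Source phasor: V = 33.4∠51.6° V = 20.75 + j26.18 V.
Step 5 — Ohm's law: I = V / Z_total = (20.75 + j26.18) / (6.586 + j2.146) = 4.018 + j2.665 A.
Step 6 — Convert to polar: |I| = 4.822 A, ∠I = 33.6°.

I = 4.822∠33.6° A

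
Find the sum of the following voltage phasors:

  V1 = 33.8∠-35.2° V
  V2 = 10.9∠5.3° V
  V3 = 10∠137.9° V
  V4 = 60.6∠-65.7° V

Step 1 — Convert each phasor to rectangular form:
  V1 = 33.8·(cos(-35.2°) + j·sin(-35.2°)) = 27.62 - j19.48 V
  V2 = 10.9·(cos(5.3°) + j·sin(5.3°)) = 10.85 + j1.007 V
  V3 = 10·(cos(137.9°) + j·sin(137.9°)) = -7.42 + j6.704 V
  V4 = 60.6·(cos(-65.7°) + j·sin(-65.7°)) = 24.94 - j55.23 V
Step 2 — Sum components: V_total = 55.99 - j67 V.
Step 3 — Convert to polar: |V_total| = 87.32 V, ∠V_total = -50.1°.

V_total = 87.32∠-50.1° V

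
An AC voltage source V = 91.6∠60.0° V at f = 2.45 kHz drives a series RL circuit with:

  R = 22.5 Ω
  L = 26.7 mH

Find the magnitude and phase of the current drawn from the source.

Step 1 — Angular frequency: ω = 2π·f = 2π·2450 = 1.539e+04 rad/s.
Step 2 — Component impedances:
  R: Z = R = 22.5 Ω
  L: Z = jωL = j·1.539e+04·0.0267 = 0 + j411 Ω
Step 3 — Series combination: Z_total = R + L = 22.5 + j411 Ω = 411.6∠86.9° Ω.
Step 4 — Source phasor: V = 91.6∠60.0° V = 45.8 + j79.33 V.
Step 5 — Ohm's law: I = V / Z_total = (45.8 + j79.33) / (22.5 + j411) = 0.1985 - j0.1006 A.
Step 6 — Convert to polar: |I| = 0.2225 A, ∠I = -26.9°.

I = 0.2225∠-26.9° A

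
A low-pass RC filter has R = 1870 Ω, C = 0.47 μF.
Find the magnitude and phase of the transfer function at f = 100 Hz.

Step 1 — Angular frequency: ω = 2π·100 = 628.3 rad/s.
Step 2 — Transfer function: H(jω) = 1/(1 + jωRC).
Step 3 — Denominator: 1 + jωRC = 1 + j·628.3·1870·4.7e-07 = 1 + j0.5522.
Step 4 — H = 0.7663 - j0.4232.
Step 5 — Magnitude: |H| = 0.8754 (-1.2 dB); phase: φ = -28.9°.

|H| = 0.8754 (-1.2 dB), φ = -28.9°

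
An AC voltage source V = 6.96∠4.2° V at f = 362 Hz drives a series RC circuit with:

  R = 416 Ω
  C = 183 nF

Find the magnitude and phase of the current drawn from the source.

Step 1 — Angular frequency: ω = 2π·f = 2π·362 = 2275 rad/s.
Step 2 — Component impedances:
  R: Z = R = 416 Ω
  C: Z = 1/(jωC) = -j/(ω·C) = 0 - j2402 Ω
Step 3 — Series combination: Z_total = R + C = 416 - j2402 Ω = 2438∠-80.2° Ω.
Step 4 — Source phasor: V = 6.96∠4.2° V = 6.941 + j0.5097 V.
Step 5 — Ohm's law: I = V / Z_total = (6.941 + j0.5097) / (416 - j2402) = 0.0002797 + j0.002841 A.
Step 6 — Convert to polar: |I| = 0.002855 A, ∠I = 84.4°.

I = 0.002855∠84.4° A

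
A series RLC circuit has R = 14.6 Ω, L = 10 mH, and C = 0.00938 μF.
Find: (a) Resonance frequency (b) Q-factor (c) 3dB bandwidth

Step 1 — Resonance: ω₀ = 1/√(LC) = 1/√(0.01·9.38e-09) = 1.033e+05 rad/s.
Step 2 — f₀ = ω₀/(2π) = 1.643e+04 Hz.
Step 3 — Series Q: Q = ω₀L/R = 1.033e+05·0.01/14.6 = 70.72.
Step 4 — Bandwidth: Δω = ω₀/Q = 1460 rad/s; BW = Δω/(2π) = 232.4 Hz.

(a) f₀ = 1.643e+04 Hz  (b) Q = 70.72  (c) BW = 232.4 Hz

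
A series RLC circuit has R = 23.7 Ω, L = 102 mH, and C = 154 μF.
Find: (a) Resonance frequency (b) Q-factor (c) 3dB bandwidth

Step 1 — Resonance: ω₀ = 1/√(LC) = 1/√(0.102·0.000154) = 252.3 rad/s.
Step 2 — f₀ = ω₀/(2π) = 40.16 Hz.
Step 3 — Series Q: Q = ω₀L/R = 252.3·0.102/23.7 = 1.086.
Step 4 — Bandwidth: Δω = ω₀/Q = 232.4 rad/s; BW = Δω/(2π) = 36.98 Hz.

(a) f₀ = 40.16 Hz  (b) Q = 1.086  (c) BW = 36.98 Hz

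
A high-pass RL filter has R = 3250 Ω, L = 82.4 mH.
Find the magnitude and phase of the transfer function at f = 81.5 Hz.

Step 1 — Angular frequency: ω = 2π·81.5 = 512.1 rad/s.
Step 2 — Transfer function: H(jω) = jωL/(R + jωL).
Step 3 — Numerator jωL = j·42.2; denominator R + jωL = 3250 + j42.2.
Step 4 — H = 0.0001685 + j0.01298.
Step 5 — Magnitude: |H| = 0.01298 (-37.7 dB); phase: φ = 89.3°.

|H| = 0.01298 (-37.7 dB), φ = 89.3°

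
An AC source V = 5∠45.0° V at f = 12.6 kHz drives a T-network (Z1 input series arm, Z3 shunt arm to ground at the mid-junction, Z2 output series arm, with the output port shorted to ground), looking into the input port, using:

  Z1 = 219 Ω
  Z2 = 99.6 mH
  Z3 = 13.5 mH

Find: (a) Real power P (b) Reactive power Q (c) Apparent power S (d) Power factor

Step 1 — Angular frequency: ω = 2π·f = 2π·1.26e+04 = 7.917e+04 rad/s.
Step 2 — Component impedances:
  Z1: Z = R = 219 Ω
  Z2: Z = jωL = j·7.917e+04·0.0996 = 0 + j7885 Ω
  Z3: Z = jωL = j·7.917e+04·0.0135 = 0 + j1069 Ω
Step 3 — With the output port shorted to ground, the output series arm Z2 runs from the junction to ground; the shunt arm Z3 also runs from the junction to ground. They appear in parallel: Z3 || Z2 = 0 + j941.2 Ω.
Step 4 — Series with input arm Z1: Z_in = Z1 + (Z3 || Z2) = 219 + j941.2 Ω = 966.3∠76.9° Ω.
Step 5 — Source phasor: V = 5∠45.0° V = 3.536 + j3.536 V.
Step 6 — Current: I = V / Z = 0.004393 - j0.002734 A = 0.005174∠-31.9° A.
Step 7 — Complex power: S = V·I* = 0.005863 + j0.0252 VA.
Step 8 — Real power: P = Re(S) = 0.005863 W.
Step 9 — Reactive power: Q = Im(S) = 0.0252 VAR.
Step 10 — Apparent power: |S| = 0.02587 VA.
Step 11 — Power factor: PF = P/|S| = 0.2266 (lagging).

(a) P = 0.005863 W  (b) Q = 0.0252 VAR  (c) S = 0.02587 VA  (d) PF = 0.2266 (lagging)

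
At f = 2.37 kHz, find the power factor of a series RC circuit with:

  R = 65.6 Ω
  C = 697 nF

Step 1 — Angular frequency: ω = 2π·f = 2π·2370 = 1.489e+04 rad/s.
Step 2 — Component impedances:
  R: Z = R = 65.6 Ω
  C: Z = 1/(jωC) = -j/(ω·C) = 0 - j96.35 Ω
Step 3 — Series combination: Z_total = R + C = 65.6 - j96.35 Ω = 116.6∠-55.8° Ω.
Step 4 — Power factor: PF = cos(φ) = Re(Z)/|Z| = 65.6/116.56 = 0.5628.
Step 5 — Type: Im(Z) = -96.35 ⇒ leading (phase φ = -55.8°).

PF = 0.5628 (leading, φ = -55.8°)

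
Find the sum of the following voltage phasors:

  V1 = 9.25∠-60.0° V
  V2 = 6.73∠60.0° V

Step 1 — Convert each phasor to rectangular form:
  V1 = 9.25·(cos(-60.0°) + j·sin(-60.0°)) = 4.625 - j8.011 V
  V2 = 6.73·(cos(60.0°) + j·sin(60.0°)) = 3.365 + j5.828 V
Step 2 — Sum components: V_total = 7.99 - j2.182 V.
Step 3 — Convert to polar: |V_total| = 8.283 V, ∠V_total = -15.3°.

V_total = 8.283∠-15.3° V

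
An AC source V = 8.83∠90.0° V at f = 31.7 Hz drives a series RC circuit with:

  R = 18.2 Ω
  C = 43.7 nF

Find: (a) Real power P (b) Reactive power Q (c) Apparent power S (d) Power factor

Step 1 — Angular frequency: ω = 2π·f = 2π·31.7 = 199.2 rad/s.
Step 2 — Component impedances:
  R: Z = R = 18.2 Ω
  C: Z = 1/(jωC) = -j/(ω·C) = 0 - j1.149e+05 Ω
Step 3 — Series combination: Z_total = R + C = 18.2 - j1.149e+05 Ω = 1.149e+05∠-90.0° Ω.
Step 4 — Source phasor: V = 8.83∠90.0° V = 0 + j8.83 V.
Step 5 — Current: I = V / Z = -7.686e-05 + j1.218e-08 A = 7.686e-05∠180.0° A.
Step 6 — Complex power: S = V·I* = 1.075e-07 - j0.0006786 VA.
Step 7 — Real power: P = Re(S) = 1.075e-07 W.
Step 8 — Reactive power: Q = Im(S) = -0.0006786 VAR.
Step 9 — Apparent power: |S| = 0.0006786 VA.
Step 10 — Power factor: PF = P/|S| = 0.0001584 (leading).

(a) P = 1.075e-07 W  (b) Q = -0.0006786 VAR  (c) S = 0.0006786 VA  (d) PF = 0.0001584 (leading)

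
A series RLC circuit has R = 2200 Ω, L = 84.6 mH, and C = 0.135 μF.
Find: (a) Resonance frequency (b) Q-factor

Step 1 — Resonance condition Im(Z)=0 gives ω₀ = 1/√(LC).
Step 2 — ω₀ = 1/√(0.0846·1.35e-07) = 9357 rad/s.
Step 3 — f₀ = ω₀/(2π) = 1489 Hz.
Step 4 — Series Q: Q = ω₀L/R = 9357·0.0846/2200 = 0.3598.

(a) f₀ = 1489 Hz  (b) Q = 0.3598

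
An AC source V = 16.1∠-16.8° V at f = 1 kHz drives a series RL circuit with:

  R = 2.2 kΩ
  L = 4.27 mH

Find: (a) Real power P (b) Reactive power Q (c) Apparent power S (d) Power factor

Step 1 — Angular frequency: ω = 2π·f = 2π·1000 = 6283 rad/s.
Step 2 — Component impedances:
  R: Z = R = 2200 Ω
  L: Z = jωL = j·6283·0.00427 = 0 + j26.83 Ω
Step 3 — Series combination: Z_total = R + L = 2200 + j26.83 Ω = 2200∠0.7° Ω.
Step 4 — Source phasor: V = 16.1∠-16.8° V = 15.41 - j4.653 V.
Step 5 — Current: I = V / Z = 0.006979 - j0.0022 A = 0.007318∠-17.5° A.
Step 6 — Complex power: S = V·I* = 0.1178 + j0.001437 VA.
Step 7 — Real power: P = Re(S) = 0.1178 W.
Step 8 — Reactive power: Q = Im(S) = 0.001437 VAR.
Step 9 — Apparent power: |S| = 0.1178 VA.
Step 10 — Power factor: PF = P/|S| = 0.9999 (lagging).

(a) P = 0.1178 W  (b) Q = 0.001437 VAR  (c) S = 0.1178 VA  (d) PF = 0.9999 (lagging)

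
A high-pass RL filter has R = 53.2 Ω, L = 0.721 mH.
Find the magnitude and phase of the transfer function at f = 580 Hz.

Step 1 — Angular frequency: ω = 2π·580 = 3644 rad/s.
Step 2 — Transfer function: H(jω) = jωL/(R + jωL).
Step 3 — Numerator jωL = j·2.628; denominator R + jωL = 53.2 + j2.628.
Step 4 — H = 0.002433 + j0.04927.
Step 5 — Magnitude: |H| = 0.04933 (-26.1 dB); phase: φ = 87.2°.

|H| = 0.04933 (-26.1 dB), φ = 87.2°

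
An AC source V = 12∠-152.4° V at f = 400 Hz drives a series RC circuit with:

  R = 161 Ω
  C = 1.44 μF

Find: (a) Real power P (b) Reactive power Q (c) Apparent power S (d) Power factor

Step 1 — Angular frequency: ω = 2π·f = 2π·400 = 2513 rad/s.
Step 2 — Component impedances:
  R: Z = R = 161 Ω
  C: Z = 1/(jωC) = -j/(ω·C) = 0 - j276.3 Ω
Step 3 — Series combination: Z_total = R + C = 161 - j276.3 Ω = 319.8∠-59.8° Ω.
Step 4 — Source phasor: V = 12∠-152.4° V = -10.63 - j5.56 V.
Step 5 — Current: I = V / Z = -0.001721 - j0.03748 A = 0.03752∠-92.6° A.
Step 6 — Complex power: S = V·I* = 0.2267 - j0.3891 VA.
Step 7 — Real power: P = Re(S) = 0.2267 W.
Step 8 — Reactive power: Q = Im(S) = -0.3891 VAR.
Step 9 — Apparent power: |S| = 0.4503 VA.
Step 10 — Power factor: PF = P/|S| = 0.5034 (leading).

(a) P = 0.2267 W  (b) Q = -0.3891 VAR  (c) S = 0.4503 VA  (d) PF = 0.5034 (leading)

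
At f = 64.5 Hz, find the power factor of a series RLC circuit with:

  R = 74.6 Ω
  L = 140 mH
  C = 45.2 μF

Step 1 — Angular frequency: ω = 2π·f = 2π·64.5 = 405.3 rad/s.
Step 2 — Component impedances:
  R: Z = R = 74.6 Ω
  L: Z = jωL = j·405.3·0.14 = 0 + j56.74 Ω
  C: Z = 1/(jωC) = -j/(ω·C) = 0 - j54.59 Ω
Step 3 — Series combination: Z_total = R + L + C = 74.6 + j2.146 Ω = 74.63∠1.6° Ω.
Step 4 — Power factor: PF = cos(φ) = Re(Z)/|Z| = 74.6/74.63 = 0.9996.
Step 5 — Type: Im(Z) = 2.146 ⇒ lagging (phase φ = 1.6°).

PF = 0.9996 (lagging, φ = 1.6°)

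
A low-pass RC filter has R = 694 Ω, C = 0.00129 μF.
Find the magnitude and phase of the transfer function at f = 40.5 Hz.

Step 1 — Angular frequency: ω = 2π·40.5 = 254.5 rad/s.
Step 2 — Transfer function: H(jω) = 1/(1 + jωRC).
Step 3 — Denominator: 1 + jωRC = 1 + j·254.5·694·1.29e-09 = 1 + j0.0002278.
Step 4 — H = 1 - j0.0002278.
Step 5 — Magnitude: |H| = 1 (-0.0 dB); phase: φ = -0.0°.

|H| = 1 (-0.0 dB), φ = -0.0°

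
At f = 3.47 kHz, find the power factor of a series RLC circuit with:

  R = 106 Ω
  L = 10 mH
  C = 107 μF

Step 1 — Angular frequency: ω = 2π·f = 2π·3470 = 2.18e+04 rad/s.
Step 2 — Component impedances:
  R: Z = R = 106 Ω
  L: Z = jωL = j·2.18e+04·0.01 = 0 + j218 Ω
  C: Z = 1/(jωC) = -j/(ω·C) = 0 - j0.4287 Ω
Step 3 — Series combination: Z_total = R + L + C = 106 + j217.6 Ω = 242∠64.0° Ω.
Step 4 — Power factor: PF = cos(φ) = Re(Z)/|Z| = 106/242.04 = 0.4379.
Step 5 — Type: Im(Z) = 217.6 ⇒ lagging (phase φ = 64.0°).

PF = 0.4379 (lagging, φ = 64.0°)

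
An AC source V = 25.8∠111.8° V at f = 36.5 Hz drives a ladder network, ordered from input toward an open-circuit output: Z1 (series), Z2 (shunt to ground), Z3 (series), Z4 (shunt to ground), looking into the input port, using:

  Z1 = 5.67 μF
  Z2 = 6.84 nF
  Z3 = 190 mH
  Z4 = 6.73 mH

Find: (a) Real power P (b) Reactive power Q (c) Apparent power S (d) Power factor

Step 1 — Angular frequency: ω = 2π·f = 2π·36.5 = 229.3 rad/s.
Step 2 — Component impedances:
  Z1: Z = 1/(jωC) = -j/(ω·C) = 0 - j769 Ω
  Z2: Z = 1/(jωC) = -j/(ω·C) = 0 - j6.375e+05 Ω
  Z3: Z = jωL = j·229.3·0.19 = 0 + j43.57 Ω
  Z4: Z = jωL = j·229.3·0.00673 = 0 + j1.543 Ω
Step 3 — Ladder network (open output): work backward from the far end, alternating series and parallel combinations. Z_in = 0 - j723.9 Ω = 723.9∠-90.0° Ω.
Step 4 — Source phasor: V = 25.8∠111.8° V = -9.581 + j23.95 V.
Step 5 — Current: I = V / Z = -0.03309 - j0.01324 A = 0.03564∠-158.2° A.
Step 6 — Complex power: S = V·I* = 0 - j0.9195 VA.
Step 7 — Real power: P = Re(S) = 0 W.
Step 8 — Reactive power: Q = Im(S) = -0.9195 VAR.
Step 9 — Apparent power: |S| = 0.9195 VA.
Step 10 — Power factor: PF = P/|S| = 0 (leading).

(a) P = 0 W  (b) Q = -0.9195 VAR  (c) S = 0.9195 VA  (d) PF = 0 (leading)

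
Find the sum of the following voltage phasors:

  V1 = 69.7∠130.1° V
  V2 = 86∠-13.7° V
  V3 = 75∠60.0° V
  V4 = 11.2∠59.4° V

Step 1 — Convert each phasor to rectangular form:
  V1 = 69.7·(cos(130.1°) + j·sin(130.1°)) = -44.9 + j53.32 V
  V2 = 86·(cos(-13.7°) + j·sin(-13.7°)) = 83.55 - j20.37 V
  V3 = 75·(cos(60.0°) + j·sin(60.0°)) = 37.5 + j64.95 V
  V4 = 11.2·(cos(59.4°) + j·sin(59.4°)) = 5.701 + j9.64 V
Step 2 — Sum components: V_total = 81.86 + j107.5 V.
Step 3 — Convert to polar: |V_total| = 135.2 V, ∠V_total = 52.7°.

V_total = 135.2∠52.7° V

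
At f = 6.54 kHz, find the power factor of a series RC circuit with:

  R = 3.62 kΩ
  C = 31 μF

Step 1 — Angular frequency: ω = 2π·f = 2π·6540 = 4.109e+04 rad/s.
Step 2 — Component impedances:
  R: Z = R = 3620 Ω
  C: Z = 1/(jωC) = -j/(ω·C) = 0 - j0.785 Ω
Step 3 — Series combination: Z_total = R + C = 3620 - j0.785 Ω = 3620∠-0.0° Ω.
Step 4 — Power factor: PF = cos(φ) = Re(Z)/|Z| = 3620/3620 = 1.
Step 5 — Type: Im(Z) = -0.785 ⇒ leading (phase φ = -0.0°).

PF = 1 (leading, φ = -0.0°)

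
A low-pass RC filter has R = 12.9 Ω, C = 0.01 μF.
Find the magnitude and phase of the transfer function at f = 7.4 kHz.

Step 1 — Angular frequency: ω = 2π·7400 = 4.65e+04 rad/s.
Step 2 — Transfer function: H(jω) = 1/(1 + jωRC).
Step 3 — Denominator: 1 + jωRC = 1 + j·4.65e+04·12.9·1e-08 = 1 + j0.005998.
Step 4 — H = 1 - j0.005998.
Step 5 — Magnitude: |H| = 1 (-0.0 dB); phase: φ = -0.3°.

|H| = 1 (-0.0 dB), φ = -0.3°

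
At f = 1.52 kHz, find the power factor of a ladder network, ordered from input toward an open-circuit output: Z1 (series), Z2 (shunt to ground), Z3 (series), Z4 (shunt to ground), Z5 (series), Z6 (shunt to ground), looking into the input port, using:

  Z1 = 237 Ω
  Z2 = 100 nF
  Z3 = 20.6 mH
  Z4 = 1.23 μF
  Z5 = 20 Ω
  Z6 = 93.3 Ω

Step 1 — Angular frequency: ω = 2π·f = 2π·1520 = 9550 rad/s.
Step 2 — Component impedances:
  Z1: Z = R = 237 Ω
  Z2: Z = 1/(jωC) = -j/(ω·C) = 0 - j1047 Ω
  Z3: Z = jωL = j·9550·0.0206 = 0 + j196.7 Ω
  Z4: Z = 1/(jωC) = -j/(ω·C) = 0 - j85.13 Ω
  Z5: Z = R = 20 Ω
  Z6: Z = R = 93.3 Ω
Step 3 — Ladder network (open output): work backward from the far end, alternating series and parallel combinations. Z_in = 291.6 + j162.2 Ω = 333.7∠29.1° Ω.
Step 4 — Power factor: PF = cos(φ) = Re(Z)/|Z| = 291.64/333.74 = 0.8739.
Step 5 — Type: Im(Z) = 162.2 ⇒ lagging (phase φ = 29.1°).

PF = 0.8739 (lagging, φ = 29.1°)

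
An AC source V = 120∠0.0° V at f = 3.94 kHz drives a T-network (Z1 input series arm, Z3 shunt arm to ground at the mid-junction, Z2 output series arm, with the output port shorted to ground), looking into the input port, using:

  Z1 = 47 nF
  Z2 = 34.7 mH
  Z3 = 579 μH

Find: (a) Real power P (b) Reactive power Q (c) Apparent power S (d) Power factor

Step 1 — Angular frequency: ω = 2π·f = 2π·3940 = 2.476e+04 rad/s.
Step 2 — Component impedances:
  Z1: Z = 1/(jωC) = -j/(ω·C) = 0 - j859.5 Ω
  Z2: Z = jωL = j·2.476e+04·0.0347 = 0 + j859 Ω
  Z3: Z = jωL = j·2.476e+04·0.000579 = 0 + j14.33 Ω
Step 3 — With the output port shorted to ground, the output series arm Z2 runs from the junction to ground; the shunt arm Z3 also runs from the junction to ground. They appear in parallel: Z3 || Z2 = 0 + j14.1 Ω.
Step 4 — Series with input arm Z1: Z_in = Z1 + (Z3 || Z2) = 0 - j845.4 Ω = 845.4∠-90.0° Ω.
Step 5 — Source phasor: V = 120∠0.0° V = 120 V.
Step 6 — Current: I = V / Z = 0 + j0.142 A = 0.142∠90.0° A.
Step 7 — Complex power: S = V·I* = 0 - j17.03 VA.
Step 8 — Real power: P = Re(S) = 0 W.
Step 9 — Reactive power: Q = Im(S) = -17.03 VAR.
Step 10 — Apparent power: |S| = 17.03 VA.
Step 11 — Power factor: PF = P/|S| = 0 (leading).

(a) P = 0 W  (b) Q = -17.03 VAR  (c) S = 17.03 VA  (d) PF = 0 (leading)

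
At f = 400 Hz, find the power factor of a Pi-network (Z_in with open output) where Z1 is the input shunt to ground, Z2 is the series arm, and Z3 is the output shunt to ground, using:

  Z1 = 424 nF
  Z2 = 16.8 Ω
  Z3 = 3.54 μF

Step 1 — Angular frequency: ω = 2π·f = 2π·400 = 2513 rad/s.
Step 2 — Component impedances:
  Z1: Z = 1/(jωC) = -j/(ω·C) = 0 - j938.4 Ω
  Z2: Z = R = 16.8 Ω
  Z3: Z = 1/(jωC) = -j/(ω·C) = 0 - j112.4 Ω
Step 3 — With open output, the series arm Z2 and the output shunt Z3 appear in series to ground: Z2 + Z3 = 16.8 - j112.4 Ω.
Step 4 — Parallel with input shunt Z1: Z_in = Z1 || (Z2 + Z3) = 13.39 - j100.6 Ω = 101.5∠-82.4° Ω.
Step 5 — Power factor: PF = cos(φ) = Re(Z)/|Z| = 13.395/101.48 = 0.132.
Step 6 — Type: Im(Z) = -100.6 ⇒ leading (phase φ = -82.4°).

PF = 0.132 (leading, φ = -82.4°)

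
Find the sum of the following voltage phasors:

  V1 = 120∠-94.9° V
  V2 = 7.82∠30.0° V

Step 1 — Convert each phasor to rectangular form:
  V1 = 120·(cos(-94.9°) + j·sin(-94.9°)) = -10.25 - j119.6 V
  V2 = 7.82·(cos(30.0°) + j·sin(30.0°)) = 6.772 + j3.91 V
Step 2 — Sum components: V_total = -3.478 - j115.7 V.
Step 3 — Convert to polar: |V_total| = 115.7 V, ∠V_total = -91.7°.

V_total = 115.7∠-91.7° V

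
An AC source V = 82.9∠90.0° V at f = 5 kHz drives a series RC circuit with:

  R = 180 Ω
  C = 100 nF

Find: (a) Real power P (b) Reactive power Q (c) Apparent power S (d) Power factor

Step 1 — Angular frequency: ω = 2π·f = 2π·5000 = 3.142e+04 rad/s.
Step 2 — Component impedances:
  R: Z = R = 180 Ω
  C: Z = 1/(jωC) = -j/(ω·C) = 0 - j318.3 Ω
Step 3 — Series combination: Z_total = R + C = 180 - j318.3 Ω = 365.7∠-60.5° Ω.
Step 4 — Source phasor: V = 82.9∠90.0° V = 0 + j82.9 V.
Step 5 — Current: I = V / Z = -0.1973 + j0.1116 A = 0.2267∠150.5° A.
Step 6 — Complex power: S = V·I* = 9.251 - j16.36 VA.
Step 7 — Real power: P = Re(S) = 9.251 W.
Step 8 — Reactive power: Q = Im(S) = -16.36 VAR.
Step 9 — Apparent power: |S| = 18.79 VA.
Step 10 — Power factor: PF = P/|S| = 0.4922 (leading).

(a) P = 9.251 W  (b) Q = -16.36 VAR  (c) S = 18.79 VA  (d) PF = 0.4922 (leading)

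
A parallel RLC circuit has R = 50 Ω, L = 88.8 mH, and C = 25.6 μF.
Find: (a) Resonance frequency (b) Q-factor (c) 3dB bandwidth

Step 1 — Resonance: ω₀ = 1/√(LC) = 1/√(0.0888·2.56e-05) = 663.2 rad/s.
Step 2 — f₀ = ω₀/(2π) = 105.6 Hz.
Step 3 — Parallel Q: Q = R/(ω₀L) = 50/(663.2·0.0888) = 0.849.
Step 4 — Bandwidth: Δω = ω₀/Q = 781.2 rad/s; BW = Δω/(2π) = 124.3 Hz.

(a) f₀ = 105.6 Hz  (b) Q = 0.849  (c) BW = 124.3 Hz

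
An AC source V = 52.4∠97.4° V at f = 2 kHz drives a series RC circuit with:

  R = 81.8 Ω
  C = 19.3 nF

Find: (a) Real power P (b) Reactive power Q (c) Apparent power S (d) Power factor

Step 1 — Angular frequency: ω = 2π·f = 2π·2000 = 1.257e+04 rad/s.
Step 2 — Component impedances:
  R: Z = R = 81.8 Ω
  C: Z = 1/(jωC) = -j/(ω·C) = 0 - j4123 Ω
Step 3 — Series combination: Z_total = R + C = 81.8 - j4123 Ω = 4124∠-88.9° Ω.
Step 4 — Source phasor: V = 52.4∠97.4° V = -6.749 + j51.96 V.
Step 5 — Current: I = V / Z = -0.01263 - j0.001386 A = 0.01271∠-173.7° A.
Step 6 — Complex power: S = V·I* = 0.01321 - j0.6657 VA.
Step 7 — Real power: P = Re(S) = 0.01321 W.
Step 8 — Reactive power: Q = Im(S) = -0.6657 VAR.
Step 9 — Apparent power: |S| = 0.6658 VA.
Step 10 — Power factor: PF = P/|S| = 0.01984 (leading).

(a) P = 0.01321 W  (b) Q = -0.6657 VAR  (c) S = 0.6658 VA  (d) PF = 0.01984 (leading)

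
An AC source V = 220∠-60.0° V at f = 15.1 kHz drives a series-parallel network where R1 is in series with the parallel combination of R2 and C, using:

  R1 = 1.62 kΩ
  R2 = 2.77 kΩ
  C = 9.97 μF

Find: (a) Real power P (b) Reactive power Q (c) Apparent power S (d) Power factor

Step 1 — Angular frequency: ω = 2π·f = 2π·1.51e+04 = 9.488e+04 rad/s.
Step 2 — Component impedances:
  R1: Z = R = 1620 Ω
  R2: Z = R = 2770 Ω
  C: Z = 1/(jωC) = -j/(ω·C) = 0 - j1.057 Ω
Step 3 — Parallel branch: R2 || C = 1/(1/R2 + 1/C) = 0.0004035 - j1.057 Ω.
Step 4 — Series with R1: Z_total = R1 + (R2 || C) = 1620 - j1.057 Ω = 1620∠-0.0° Ω.
Step 5 — Source phasor: V = 220∠-60.0° V = 110 - j190.5 V.
Step 6 — Current: I = V / Z = 0.06798 - j0.1176 A = 0.1358∠-60.0° A.
Step 7 — Complex power: S = V·I* = 29.88 - j0.0195 VA.
Step 8 — Real power: P = Re(S) = 29.88 W.
Step 9 — Reactive power: Q = Im(S) = -0.0195 VAR.
Step 10 — Apparent power: |S| = 29.88 VA.
Step 11 — Power factor: PF = P/|S| = 1 (leading).

(a) P = 29.88 W  (b) Q = -0.0195 VAR  (c) S = 29.88 VA  (d) PF = 1 (leading)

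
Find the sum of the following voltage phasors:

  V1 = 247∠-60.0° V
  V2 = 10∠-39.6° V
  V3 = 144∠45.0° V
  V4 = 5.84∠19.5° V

Step 1 — Convert each phasor to rectangular form:
  V1 = 247·(cos(-60.0°) + j·sin(-60.0°)) = 123.5 - j213.9 V
  V2 = 10·(cos(-39.6°) + j·sin(-39.6°)) = 7.705 - j6.374 V
  V3 = 144·(cos(45.0°) + j·sin(45.0°)) = 101.8 + j101.8 V
  V4 = 5.84·(cos(19.5°) + j·sin(19.5°)) = 5.505 + j1.949 V
Step 2 — Sum components: V_total = 238.5 - j116.5 V.
Step 3 — Convert to polar: |V_total| = 265.5 V, ∠V_total = -26.0°.

V_total = 265.5∠-26.0° V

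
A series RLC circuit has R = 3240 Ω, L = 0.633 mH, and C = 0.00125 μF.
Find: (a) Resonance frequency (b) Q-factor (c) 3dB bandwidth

Step 1 — Resonance: ω₀ = 1/√(LC) = 1/√(0.000633·1.25e-09) = 1.124e+06 rad/s.
Step 2 — f₀ = ω₀/(2π) = 1.789e+05 Hz.
Step 3 — Series Q: Q = ω₀L/R = 1.124e+06·0.000633/3240 = 0.2196.
Step 4 — Bandwidth: Δω = ω₀/Q = 5.118e+06 rad/s; BW = Δω/(2π) = 8.146e+05 Hz.

(a) f₀ = 1.789e+05 Hz  (b) Q = 0.2196  (c) BW = 8.146e+05 Hz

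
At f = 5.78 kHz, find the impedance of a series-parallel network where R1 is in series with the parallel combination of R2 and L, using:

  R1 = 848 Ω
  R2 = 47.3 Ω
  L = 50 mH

Step 1 — Angular frequency: ω = 2π·f = 2π·5780 = 3.632e+04 rad/s.
Step 2 — Component impedances:
  R1: Z = R = 848 Ω
  R2: Z = R = 47.3 Ω
  L: Z = jωL = j·3.632e+04·0.05 = 0 + j1816 Ω
Step 3 — Parallel branch: R2 || L = 1/(1/R2 + 1/L) = 47.27 + j1.231 Ω.
Step 4 — Series with R1: Z_total = R1 + (R2 || L) = 895.3 + j1.231 Ω = 895.3∠0.1° Ω.

Z = 895.3 + j1.231 Ω = 895.3∠0.1° Ω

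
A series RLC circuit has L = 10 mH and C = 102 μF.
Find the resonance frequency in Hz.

Step 1 — Resonance condition Im(Z)=0 gives ω₀ = 1/√(LC).
Step 2 — ω₀ = 1/√(0.01·0.000102) = 990.1 rad/s.
Step 3 — f₀ = ω₀/(2π) = 157.6 Hz.

f₀ = 157.6 Hz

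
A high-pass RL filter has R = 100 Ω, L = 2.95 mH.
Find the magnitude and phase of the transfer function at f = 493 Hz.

Step 1 — Angular frequency: ω = 2π·493 = 3098 rad/s.
Step 2 — Transfer function: H(jω) = jωL/(R + jωL).
Step 3 — Numerator jωL = j·9.138; denominator R + jωL = 100 + j9.138.
Step 4 — H = 0.008281 + j0.09062.
Step 5 — Magnitude: |H| = 0.091 (-20.8 dB); phase: φ = 84.8°.

|H| = 0.091 (-20.8 dB), φ = 84.8°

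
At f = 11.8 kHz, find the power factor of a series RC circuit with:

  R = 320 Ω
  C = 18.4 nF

Step 1 — Angular frequency: ω = 2π·f = 2π·1.18e+04 = 7.414e+04 rad/s.
Step 2 — Component impedances:
  R: Z = R = 320 Ω
  C: Z = 1/(jωC) = -j/(ω·C) = 0 - j733 Ω
Step 3 — Series combination: Z_total = R + C = 320 - j733 Ω = 799.8∠-66.4° Ω.
Step 4 — Power factor: PF = cos(φ) = Re(Z)/|Z| = 320/799.8 = 0.4001.
Step 5 — Type: Im(Z) = -733 ⇒ leading (phase φ = -66.4°).

PF = 0.4001 (leading, φ = -66.4°)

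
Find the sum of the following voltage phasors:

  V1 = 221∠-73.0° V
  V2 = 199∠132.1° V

Step 1 — Convert each phasor to rectangular form:
  V1 = 221·(cos(-73.0°) + j·sin(-73.0°)) = 64.61 - j211.3 V
  V2 = 199·(cos(132.1°) + j·sin(132.1°)) = -133.4 + j147.7 V
Step 2 — Sum components: V_total = -68.8 - j63.69 V.
Step 3 — Convert to polar: |V_total| = 93.75 V, ∠V_total = -137.2°.

V_total = 93.75∠-137.2° V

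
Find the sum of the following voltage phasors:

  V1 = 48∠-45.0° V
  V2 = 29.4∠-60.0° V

Step 1 — Convert each phasor to rectangular form:
  V1 = 48·(cos(-45.0°) + j·sin(-45.0°)) = 33.94 - j33.94 V
  V2 = 29.4·(cos(-60.0°) + j·sin(-60.0°)) = 14.7 - j25.46 V
Step 2 — Sum components: V_total = 48.64 - j59.4 V.
Step 3 — Convert to polar: |V_total| = 76.78 V, ∠V_total = -50.7°.

V_total = 76.78∠-50.7° V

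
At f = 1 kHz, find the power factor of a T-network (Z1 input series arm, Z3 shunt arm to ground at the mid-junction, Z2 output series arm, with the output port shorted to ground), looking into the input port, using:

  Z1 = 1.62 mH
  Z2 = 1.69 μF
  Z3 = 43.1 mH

Step 1 — Angular frequency: ω = 2π·f = 2π·1000 = 6283 rad/s.
Step 2 — Component impedances:
  Z1: Z = jωL = j·6283·0.00162 = 0 + j10.18 Ω
  Z2: Z = 1/(jωC) = -j/(ω·C) = 0 - j94.17 Ω
  Z3: Z = jωL = j·6283·0.0431 = 0 + j270.8 Ω
Step 3 — With the output port shorted to ground, the output series arm Z2 runs from the junction to ground; the shunt arm Z3 also runs from the junction to ground. They appear in parallel: Z3 || Z2 = 0 - j144.4 Ω.
Step 4 — Series with input arm Z1: Z_in = Z1 + (Z3 || Z2) = 0 - j134.2 Ω = 134.2∠-90.0° Ω.
Step 5 — Power factor: PF = cos(φ) = Re(Z)/|Z| = 0/134.2 = 0.
Step 6 — Type: Im(Z) = -134.2 ⇒ leading (phase φ = -90.0°).

PF = 0 (leading, φ = -90.0°)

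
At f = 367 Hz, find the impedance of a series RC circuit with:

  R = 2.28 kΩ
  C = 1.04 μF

Step 1 — Angular frequency: ω = 2π·f = 2π·367 = 2306 rad/s.
Step 2 — Component impedances:
  R: Z = R = 2280 Ω
  C: Z = 1/(jωC) = -j/(ω·C) = 0 - j417 Ω
Step 3 — Series combination: Z_total = R + C = 2280 - j417 Ω = 2318∠-10.4° Ω.

Z = 2280 - j417 Ω = 2318∠-10.4° Ω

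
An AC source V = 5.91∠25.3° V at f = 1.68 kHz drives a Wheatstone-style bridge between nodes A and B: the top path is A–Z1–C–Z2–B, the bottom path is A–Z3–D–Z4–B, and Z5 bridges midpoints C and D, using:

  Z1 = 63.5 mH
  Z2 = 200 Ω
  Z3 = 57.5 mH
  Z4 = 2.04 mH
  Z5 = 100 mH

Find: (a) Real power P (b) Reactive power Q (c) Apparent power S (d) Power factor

Step 1 — Angular frequency: ω = 2π·f = 2π·1680 = 1.056e+04 rad/s.
Step 2 — Component impedances:
  Z1: Z = jωL = j·1.056e+04·0.0635 = 0 + j670.3 Ω
  Z2: Z = R = 200 Ω
  Z3: Z = jωL = j·1.056e+04·0.0575 = 0 + j607 Ω
  Z4: Z = jωL = j·1.056e+04·0.00204 = 0 + j21.53 Ω
  Z5: Z = jωL = j·1.056e+04·0.1 = 0 + j1056 Ω
Step 3 — Bridge requires nodal analysis (the Z5 bridge couples midpoints C and D, so the two paths cannot be reduced to a simple series/parallel combination). Setting node B to ground and injecting 1 A at node A, the 3-node admittance system at A, C, D solves to V_A = Z_AB = 43.93 + j338.9 Ω = 341.7∠82.6° Ω.
Step 4 — Source phasor: V = 5.91∠25.3° V = 5.343 + j2.526 V.
Step 5 — Current: I = V / Z = 0.009339 - j0.01456 A = 0.01729∠-57.3° A.
Step 6 — Complex power: S = V·I* = 0.01314 + j0.1014 VA.
Step 7 — Real power: P = Re(S) = 0.01314 W.
Step 8 — Reactive power: Q = Im(S) = 0.1014 VAR.
Step 9 — Apparent power: |S| = 0.1022 VA.
Step 10 — Power factor: PF = P/|S| = 0.1285 (lagging).

(a) P = 0.01314 W  (b) Q = 0.1014 VAR  (c) S = 0.1022 VA  (d) PF = 0.1285 (lagging)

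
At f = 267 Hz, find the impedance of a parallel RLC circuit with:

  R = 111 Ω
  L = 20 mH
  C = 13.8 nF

Step 1 — Angular frequency: ω = 2π·f = 2π·267 = 1678 rad/s.
Step 2 — Component impedances:
  R: Z = R = 111 Ω
  L: Z = jωL = j·1678·0.02 = 0 + j33.55 Ω
  C: Z = 1/(jωC) = -j/(ω·C) = 0 - j4.319e+04 Ω
Step 3 — Parallel combination: 1/Z_total = 1/R + 1/L + 1/C; Z_total = 9.306 + j30.76 Ω = 32.14∠73.2° Ω.

Z = 9.306 + j30.76 Ω = 32.14∠73.2° Ω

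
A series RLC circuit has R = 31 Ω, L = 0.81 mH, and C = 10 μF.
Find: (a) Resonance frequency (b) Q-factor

Step 1 — Resonance condition Im(Z)=0 gives ω₀ = 1/√(LC).
Step 2 — ω₀ = 1/√(0.00081·1e-05) = 1.111e+04 rad/s.
Step 3 — f₀ = ω₀/(2π) = 1768 Hz.
Step 4 — Series Q: Q = ω₀L/R = 1.111e+04·0.00081/31 = 0.2903.

(a) f₀ = 1768 Hz  (b) Q = 0.2903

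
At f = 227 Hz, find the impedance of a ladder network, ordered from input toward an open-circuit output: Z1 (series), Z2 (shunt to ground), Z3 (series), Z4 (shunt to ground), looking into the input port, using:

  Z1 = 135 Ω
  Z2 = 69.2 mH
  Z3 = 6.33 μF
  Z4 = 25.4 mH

Step 1 — Angular frequency: ω = 2π·f = 2π·227 = 1426 rad/s.
Step 2 — Component impedances:
  Z1: Z = R = 135 Ω
  Z2: Z = jωL = j·1426·0.0692 = 0 + j98.7 Ω
  Z3: Z = 1/(jωC) = -j/(ω·C) = 0 - j110.8 Ω
  Z4: Z = jωL = j·1426·0.0254 = 0 + j36.23 Ω
Step 3 — Ladder network (open output): work backward from the far end, alternating series and parallel combinations. Z_in = 135 - j304.4 Ω = 333∠-66.1° Ω.

Z = 135 - j304.4 Ω = 333∠-66.1° Ω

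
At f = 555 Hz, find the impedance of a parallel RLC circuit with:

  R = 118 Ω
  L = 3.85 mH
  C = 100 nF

Step 1 — Angular frequency: ω = 2π·f = 2π·555 = 3487 rad/s.
Step 2 — Component impedances:
  R: Z = R = 118 Ω
  L: Z = jωL = j·3487·0.00385 = 0 + j13.43 Ω
  C: Z = 1/(jωC) = -j/(ω·C) = 0 - j2868 Ω
Step 3 — Parallel combination: 1/Z_total = 1/R + 1/L + 1/C; Z_total = 1.522 + j13.31 Ω = 13.4∠83.5° Ω.

Z = 1.522 + j13.31 Ω = 13.4∠83.5° Ω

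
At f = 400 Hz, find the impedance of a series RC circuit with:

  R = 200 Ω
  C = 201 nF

Step 1 — Angular frequency: ω = 2π·f = 2π·400 = 2513 rad/s.
Step 2 — Component impedances:
  R: Z = R = 200 Ω
  C: Z = 1/(jωC) = -j/(ω·C) = 0 - j1980 Ω
Step 3 — Series combination: Z_total = R + C = 200 - j1980 Ω = 1990∠-84.2° Ω.

Z = 200 - j1980 Ω = 1990∠-84.2° Ω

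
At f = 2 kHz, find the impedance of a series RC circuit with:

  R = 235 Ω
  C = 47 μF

Step 1 — Angular frequency: ω = 2π·f = 2π·2000 = 1.257e+04 rad/s.
Step 2 — Component impedances:
  R: Z = R = 235 Ω
  C: Z = 1/(jωC) = -j/(ω·C) = 0 - j1.693 Ω
Step 3 — Series combination: Z_total = R + C = 235 - j1.693 Ω = 235∠-0.4° Ω.

Z = 235 - j1.693 Ω = 235∠-0.4° Ω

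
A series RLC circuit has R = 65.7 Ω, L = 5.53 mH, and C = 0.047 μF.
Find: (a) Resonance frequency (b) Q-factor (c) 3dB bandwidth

Step 1 — Resonance: ω₀ = 1/√(LC) = 1/√(0.00553·4.7e-08) = 6.203e+04 rad/s.
Step 2 — f₀ = ω₀/(2π) = 9872 Hz.
Step 3 — Series Q: Q = ω₀L/R = 6.203e+04·0.00553/65.7 = 5.221.
Step 4 — Bandwidth: Δω = ω₀/Q = 1.188e+04 rad/s; BW = Δω/(2π) = 1891 Hz.

(a) f₀ = 9872 Hz  (b) Q = 5.221  (c) BW = 1891 Hz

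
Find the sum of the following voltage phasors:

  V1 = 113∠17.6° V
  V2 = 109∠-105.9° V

Step 1 — Convert each phasor to rectangular form:
  V1 = 113·(cos(17.6°) + j·sin(17.6°)) = 107.7 + j34.17 V
  V2 = 109·(cos(-105.9°) + j·sin(-105.9°)) = -29.86 - j104.8 V
Step 2 — Sum components: V_total = 77.85 - j70.66 V.
Step 3 — Convert to polar: |V_total| = 105.1 V, ∠V_total = -42.2°.

V_total = 105.1∠-42.2° V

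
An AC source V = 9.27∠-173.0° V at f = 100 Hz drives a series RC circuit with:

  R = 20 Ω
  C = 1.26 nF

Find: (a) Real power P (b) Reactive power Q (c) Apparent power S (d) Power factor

Step 1 — Angular frequency: ω = 2π·f = 2π·100 = 628.3 rad/s.
Step 2 — Component impedances:
  R: Z = R = 20 Ω
  C: Z = 1/(jωC) = -j/(ω·C) = 0 - j1.263e+06 Ω
Step 3 — Series combination: Z_total = R + C = 20 - j1.263e+06 Ω = 1.263e+06∠-90.0° Ω.
Step 4 — Source phasor: V = 9.27∠-173.0° V = -9.201 - j1.13 V.
Step 5 — Current: I = V / Z = 8.943e-07 - j7.284e-06 A = 7.339e-06∠-83.0° A.
Step 6 — Complex power: S = V·I* = 1.077e-09 - j6.803e-05 VA.
Step 7 — Real power: P = Re(S) = 1.077e-09 W.
Step 8 — Reactive power: Q = Im(S) = -6.803e-05 VAR.
Step 9 — Apparent power: |S| = 6.803e-05 VA.
Step 10 — Power factor: PF = P/|S| = 1.583e-05 (leading).

(a) P = 1.077e-09 W  (b) Q = -6.803e-05 VAR  (c) S = 6.803e-05 VA  (d) PF = 1.583e-05 (leading)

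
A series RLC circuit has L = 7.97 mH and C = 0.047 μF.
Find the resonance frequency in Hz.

Step 1 — Resonance condition Im(Z)=0 gives ω₀ = 1/√(LC).
Step 2 — ω₀ = 1/√(0.00797·4.7e-08) = 5.167e+04 rad/s.
Step 3 — f₀ = ω₀/(2π) = 8223 Hz.

f₀ = 8223 Hz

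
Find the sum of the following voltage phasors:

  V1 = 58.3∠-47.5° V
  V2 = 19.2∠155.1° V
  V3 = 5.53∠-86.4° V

Step 1 — Convert each phasor to rectangular form:
  V1 = 58.3·(cos(-47.5°) + j·sin(-47.5°)) = 39.39 - j42.98 V
  V2 = 19.2·(cos(155.1°) + j·sin(155.1°)) = -17.42 + j8.084 V
  V3 = 5.53·(cos(-86.4°) + j·sin(-86.4°)) = 0.3472 - j5.519 V
Step 2 — Sum components: V_total = 22.32 - j40.42 V.
Step 3 — Convert to polar: |V_total| = 46.17 V, ∠V_total = -61.1°.

V_total = 46.17∠-61.1° V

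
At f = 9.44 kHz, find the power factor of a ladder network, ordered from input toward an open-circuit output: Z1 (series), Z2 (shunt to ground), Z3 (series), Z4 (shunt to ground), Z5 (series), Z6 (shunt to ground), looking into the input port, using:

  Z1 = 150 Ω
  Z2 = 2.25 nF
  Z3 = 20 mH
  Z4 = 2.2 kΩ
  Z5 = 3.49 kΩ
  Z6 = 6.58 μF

Step 1 — Angular frequency: ω = 2π·f = 2π·9440 = 5.931e+04 rad/s.
Step 2 — Component impedances:
  Z1: Z = R = 150 Ω
  Z2: Z = 1/(jωC) = -j/(ω·C) = 0 - j7493 Ω
  Z3: Z = jωL = j·5.931e+04·0.02 = 0 + j1186 Ω
  Z4: Z = R = 2200 Ω
  Z5: Z = R = 3490 Ω
  Z6: Z = 1/(jωC) = -j/(ω·C) = 0 - j2.562 Ω
Step 3 — Ladder network (open output): work backward from the far end, alternating series and parallel combinations. Z_in = 1971 + j1019 Ω = 2219∠27.3° Ω.
Step 4 — Power factor: PF = cos(φ) = Re(Z)/|Z| = 1971.15/2219.07 = 0.8883.
Step 5 — Type: Im(Z) = 1019 ⇒ lagging (phase φ = 27.3°).

PF = 0.8883 (lagging, φ = 27.3°)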